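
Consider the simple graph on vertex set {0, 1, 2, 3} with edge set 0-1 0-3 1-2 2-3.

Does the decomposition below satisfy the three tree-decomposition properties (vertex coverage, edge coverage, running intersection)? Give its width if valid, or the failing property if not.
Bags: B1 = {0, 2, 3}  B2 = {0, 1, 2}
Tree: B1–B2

Every vertex of G appears in some bag (union = {0, 1, 2, 3}); every edge is covered by a bag; and for each vertex v the set of bags containing v is connected in the bag tree. The decomposition is therefore valid. The largest bag has 3 vertices, so the width is 2.

Yes; width 2.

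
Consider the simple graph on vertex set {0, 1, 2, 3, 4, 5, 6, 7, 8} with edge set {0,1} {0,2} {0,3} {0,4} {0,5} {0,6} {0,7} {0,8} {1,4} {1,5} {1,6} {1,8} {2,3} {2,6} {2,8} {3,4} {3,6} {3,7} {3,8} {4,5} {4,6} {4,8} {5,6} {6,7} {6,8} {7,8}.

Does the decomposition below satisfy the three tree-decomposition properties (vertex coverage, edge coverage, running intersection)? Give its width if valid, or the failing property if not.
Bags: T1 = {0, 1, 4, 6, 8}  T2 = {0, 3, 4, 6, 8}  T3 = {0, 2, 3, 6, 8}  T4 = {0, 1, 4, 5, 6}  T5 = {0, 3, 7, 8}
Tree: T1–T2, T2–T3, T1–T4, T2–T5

A tree decomposition must satisfy three properties: every vertex lies in some bag; for every edge, both endpoints lie together in some bag; and for every vertex, the bags containing it form a connected subtree. Here edge (6,7) lies in no bag, so the decomposition is invalid.

No — edge (6,7) lies in no bag.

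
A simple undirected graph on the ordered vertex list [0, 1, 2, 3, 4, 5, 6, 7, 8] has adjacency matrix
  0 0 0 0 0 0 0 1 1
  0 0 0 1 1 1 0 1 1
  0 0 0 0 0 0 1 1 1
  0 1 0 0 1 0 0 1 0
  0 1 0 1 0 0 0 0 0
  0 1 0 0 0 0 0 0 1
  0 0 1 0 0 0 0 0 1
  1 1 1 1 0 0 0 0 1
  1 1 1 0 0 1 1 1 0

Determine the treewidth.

A width-2 tree decomposition is:
Bags: B1 = {1, 7, 8}  B2 = {1, 3, 7}  B3 = {2, 7, 8}  B4 = {2, 6, 8}  B5 = {0, 7, 8}  B6 = {1, 5, 8}  B7 = {1, 3, 4}
Tree: B1–B2, B1–B3, B3–B4, B1–B5, B1–B6, B2–B7
Each bag holds 3 vertices, so the decomposition has width 2, which upper-bounds the treewidth. For the lower bound, the 3 vertices {1, 5, 8} are pairwise adjacent, and any tree decomposition puts a clique entirely inside one bag — forcing width ≥ 2. Hence tw(G) = 2 exactly.

2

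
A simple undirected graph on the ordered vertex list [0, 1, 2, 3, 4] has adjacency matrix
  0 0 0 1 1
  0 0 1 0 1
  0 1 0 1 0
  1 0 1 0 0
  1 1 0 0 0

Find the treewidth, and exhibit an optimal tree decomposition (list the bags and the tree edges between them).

Treewidth 2.
Bags: B1 = {1, 2, 4}  B2 = {0, 2, 4}  B3 = {0, 2, 3}
Tree: B1–B2, B2–B3

Each bag holds 3 vertices, so the decomposition has width 2, which upper-bounds the treewidth. Since 2–1–4–0–3–2 is a cycle in G, G is not acyclic. Forests are exactly the graphs of treewidth ≤ 1, so tw(G) ≥ 2. Combining the bounds, tw(G) = 2.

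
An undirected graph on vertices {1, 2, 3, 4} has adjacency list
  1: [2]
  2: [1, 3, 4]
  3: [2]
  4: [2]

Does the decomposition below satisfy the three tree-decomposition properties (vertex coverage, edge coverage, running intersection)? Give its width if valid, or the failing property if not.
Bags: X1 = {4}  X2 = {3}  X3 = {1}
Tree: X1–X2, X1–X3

No — vertex 2 appears in no bag.

A tree decomposition must satisfy three properties: every vertex lies in some bag; for every edge, both endpoints lie together in some bag; and for every vertex, the bags containing it form a connected subtree. Here vertex 2 appears in no bag, so the decomposition is invalid.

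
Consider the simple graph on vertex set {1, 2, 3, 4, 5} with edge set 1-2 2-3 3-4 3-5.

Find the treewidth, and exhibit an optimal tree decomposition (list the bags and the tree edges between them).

The largest bag has 2 vertices, giving width 1; this decomposition certifies tw(G) ≤ 1. G has an edge, so its treewidth is at least 1. Hence tw(G) = 1 exactly.

Treewidth 1.
One optimal decomposition is:
Bags: B1 = {3, 5}  B2 = {3, 4}  B3 = {2, 3}  B4 = {1, 2}
Tree: B1–B2, B2–B3, B3–B4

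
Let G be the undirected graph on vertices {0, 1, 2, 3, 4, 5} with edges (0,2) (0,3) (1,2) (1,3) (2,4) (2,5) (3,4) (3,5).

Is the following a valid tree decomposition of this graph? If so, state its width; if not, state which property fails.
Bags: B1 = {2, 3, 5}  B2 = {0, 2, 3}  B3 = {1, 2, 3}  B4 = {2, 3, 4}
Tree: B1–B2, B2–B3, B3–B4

Every vertex of G appears in some bag (union = {0, 1, 2, 3, 4, 5}); every edge is covered by a bag; and for each vertex v the set of bags containing v is connected in the bag tree. The decomposition is therefore valid. The largest bag has 3 vertices, so the width is 2.

Yes; width 2.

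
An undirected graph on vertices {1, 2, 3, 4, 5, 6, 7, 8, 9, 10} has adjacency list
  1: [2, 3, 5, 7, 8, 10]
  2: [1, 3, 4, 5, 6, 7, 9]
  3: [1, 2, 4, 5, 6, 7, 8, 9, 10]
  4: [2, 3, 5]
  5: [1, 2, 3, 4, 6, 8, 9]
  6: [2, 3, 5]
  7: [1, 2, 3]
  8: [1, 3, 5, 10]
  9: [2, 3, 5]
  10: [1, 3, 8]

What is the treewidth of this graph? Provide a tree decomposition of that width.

Each bag holds 4 vertices, so the decomposition has width 3, which upper-bounds the treewidth. Conversely, {1, 3, 8, 10} is a clique of size 4, and the vertices of any clique must share a bag in every tree decomposition; so some bag has ≥ 4 vertices and tw(G) ≥ 3. Combining the bounds, tw(G) = 3.

Treewidth 3.
One optimal decomposition is:
Bags: B1 = {2, 3, 5, 9}  B2 = {1, 2, 3, 5}  B3 = {2, 3, 4, 5}  B4 = {1, 3, 5, 8}  B5 = {1, 2, 3, 7}  B6 = {2, 3, 5, 6}  B7 = {1, 3, 8, 10}
Tree: B1–B2, B2–B3, B2–B4, B2–B5, B1–B6, B4–B7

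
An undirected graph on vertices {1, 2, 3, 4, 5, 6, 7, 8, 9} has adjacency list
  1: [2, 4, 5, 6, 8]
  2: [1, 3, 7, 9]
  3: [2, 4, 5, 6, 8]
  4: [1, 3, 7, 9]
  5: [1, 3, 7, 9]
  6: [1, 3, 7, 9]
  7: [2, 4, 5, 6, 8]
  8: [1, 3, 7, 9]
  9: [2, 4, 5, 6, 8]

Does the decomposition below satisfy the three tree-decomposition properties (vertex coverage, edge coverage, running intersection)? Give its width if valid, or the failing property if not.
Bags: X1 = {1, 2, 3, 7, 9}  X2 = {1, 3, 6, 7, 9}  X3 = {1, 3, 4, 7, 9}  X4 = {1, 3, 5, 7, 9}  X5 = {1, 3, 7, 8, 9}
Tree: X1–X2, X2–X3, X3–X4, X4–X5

Vertex coverage: the bags together contain {1, 2, 3, 4, 5, 6, 7, 8, 9}, the full vertex set. Edge coverage: each edge of G has both endpoints in at least one bag. Running intersection: for every vertex, the bags containing it form a connected subtree. All three properties hold, so this is a valid tree decomposition of width max|bag| − 1 = 4, and hence tw(G) ≤ 4.

Yes; width 4.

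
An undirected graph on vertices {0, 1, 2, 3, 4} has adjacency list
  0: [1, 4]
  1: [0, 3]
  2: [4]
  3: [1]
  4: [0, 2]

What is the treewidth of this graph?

A width-1 tree decomposition is:
Bags: B1 = {0, 1}  B2 = {0, 4}  B3 = {2, 4}  B4 = {1, 3}
Tree: B1–B2, B2–B3, B1–B4
The largest bag has 2 vertices, giving width 1; this decomposition certifies tw(G) ≤ 1. Since G has at least one edge (e.g. 0–1), it is not an edgeless graph, so tw(G) ≥ 1. The upper and lower bounds meet at 1, so that is the treewidth.

1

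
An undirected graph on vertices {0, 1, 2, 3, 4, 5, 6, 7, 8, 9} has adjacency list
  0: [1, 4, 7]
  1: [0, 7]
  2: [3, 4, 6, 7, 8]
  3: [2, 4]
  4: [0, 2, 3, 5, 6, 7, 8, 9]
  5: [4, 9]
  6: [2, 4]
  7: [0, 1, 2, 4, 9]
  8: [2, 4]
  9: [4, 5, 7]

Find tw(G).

2

A width-2 tree decomposition is:
Bags: B1 = {0, 4, 7}  B2 = {2, 4, 7}  B3 = {0, 1, 7}  B4 = {2, 4, 6}  B5 = {2, 3, 4}  B6 = {4, 7, 9}  B7 = {2, 4, 8}  B8 = {4, 5, 9}
Tree: B1–B2, B1–B3, B2–B4, B2–B5, B1–B6, B5–B7, B6–B8
Each bag holds 3 vertices, so the decomposition has width 2, which upper-bounds the treewidth. For the lower bound, the 3 vertices {0, 1, 7} are pairwise adjacent, and any tree decomposition puts a clique entirely inside one bag — forcing width ≥ 2. Therefore the treewidth is 2.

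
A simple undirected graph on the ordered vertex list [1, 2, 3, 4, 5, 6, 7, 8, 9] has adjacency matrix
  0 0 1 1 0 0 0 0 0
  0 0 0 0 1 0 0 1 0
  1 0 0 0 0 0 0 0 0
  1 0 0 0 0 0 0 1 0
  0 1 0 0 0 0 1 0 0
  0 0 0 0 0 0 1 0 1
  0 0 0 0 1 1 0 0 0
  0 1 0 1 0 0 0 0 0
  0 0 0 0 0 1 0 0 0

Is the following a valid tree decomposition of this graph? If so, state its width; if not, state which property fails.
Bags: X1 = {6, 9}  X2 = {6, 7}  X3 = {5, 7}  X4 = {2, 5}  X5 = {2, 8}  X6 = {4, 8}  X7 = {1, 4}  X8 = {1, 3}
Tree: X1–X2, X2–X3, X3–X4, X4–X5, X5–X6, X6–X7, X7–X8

Yes; width 1.

Every vertex of G appears in some bag (union = {1, 2, 3, 4, 5, 6, 7, 8, 9}); every edge is covered by a bag; and for each vertex v the set of bags containing v is connected in the bag tree. The decomposition is therefore valid. The largest bag has 2 vertices, so the width is 1.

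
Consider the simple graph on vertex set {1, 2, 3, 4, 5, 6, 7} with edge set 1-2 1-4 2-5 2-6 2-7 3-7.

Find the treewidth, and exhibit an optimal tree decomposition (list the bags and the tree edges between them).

Treewidth 1.
One such decomposition:
Bags: B1 = {1, 2}  B2 = {2, 7}  B3 = {1, 4}  B4 = {2, 6}  B5 = {3, 7}  B6 = {2, 5}
Tree: B1–B2, B1–B3, B2–B4, B2–B5, B4–B6

Every bag has size at most 2, so the width is 2 − 1 = 1 and tw(G) ≤ 1. G has an edge, so its treewidth is at least 1. Hence tw(G) = 1 exactly.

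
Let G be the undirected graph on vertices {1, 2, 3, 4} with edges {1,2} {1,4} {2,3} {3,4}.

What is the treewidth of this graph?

2

A width-2 tree decomposition is:
Bags: B1 = {1, 2, 3}  B2 = {1, 3, 4}
Tree: B1–B2
Every bag has size at most 3, so the width is 3 − 1 = 2 and tw(G) ≤ 2. The edges 1–2–3–4–1 form a cycle, so G is not a tree and its treewidth is at least 2. The upper and lower bounds meet at 2, so that is the treewidth.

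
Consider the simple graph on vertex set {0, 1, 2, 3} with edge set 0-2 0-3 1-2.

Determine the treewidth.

1

A width-1 tree decomposition is:
Bags: B1 = {0, 2}  B2 = {0, 3}  B3 = {1, 2}
Tree: B1–B2, B1–B3
The largest bag has 2 vertices, giving width 1; this decomposition certifies tw(G) ≤ 1. Since G has at least one edge (e.g. 2–0), it is not an edgeless graph, so tw(G) ≥ 1. Combining the bounds, tw(G) = 1.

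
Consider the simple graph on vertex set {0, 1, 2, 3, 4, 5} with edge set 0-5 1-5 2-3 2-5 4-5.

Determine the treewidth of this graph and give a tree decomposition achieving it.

Treewidth 1.
One optimal decomposition is:
Bags: B1 = {2, 5}  B2 = {1, 5}  B3 = {4, 5}  B4 = {2, 3}  B5 = {0, 5}
Tree: B1–B2, B1–B3, B1–B4, B2–B5

Each bag holds 2 vertices, so the decomposition has width 1, which upper-bounds the treewidth. Any graph with an edge has treewidth ≥ 1, and G has the edge 2–5. Hence tw(G) = 1 exactly.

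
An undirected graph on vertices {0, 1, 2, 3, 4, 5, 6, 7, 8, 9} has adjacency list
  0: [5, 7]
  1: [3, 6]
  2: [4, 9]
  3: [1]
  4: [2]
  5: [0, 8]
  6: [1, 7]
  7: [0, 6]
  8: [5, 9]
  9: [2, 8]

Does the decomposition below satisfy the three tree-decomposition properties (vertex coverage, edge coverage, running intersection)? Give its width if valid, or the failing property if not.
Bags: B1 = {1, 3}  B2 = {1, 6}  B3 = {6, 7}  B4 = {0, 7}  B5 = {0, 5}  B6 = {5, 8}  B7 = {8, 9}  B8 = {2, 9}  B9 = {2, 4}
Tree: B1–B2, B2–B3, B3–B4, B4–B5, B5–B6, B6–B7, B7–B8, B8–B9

Yes; width 1.

Checking the three conditions: (i) the bags cover all of {0, 1, 2, 3, 4, 5, 6, 7, 8, 9}; (ii) for each edge, some bag contains both endpoints; (iii) the bags containing any fixed vertex form a subtree. All hold, so the decomposition is valid with width 2 − 1 = 1.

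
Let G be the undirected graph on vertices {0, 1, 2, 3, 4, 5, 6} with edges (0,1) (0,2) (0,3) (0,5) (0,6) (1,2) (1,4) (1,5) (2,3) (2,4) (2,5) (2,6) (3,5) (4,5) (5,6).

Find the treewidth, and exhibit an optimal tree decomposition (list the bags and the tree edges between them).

Every bag has size at most 4, so the width is 4 − 1 = 3 and tw(G) ≤ 3. Conversely, {0, 1, 2, 5} is a clique of size 4, and the vertices of any clique must share a bag in every tree decomposition; so some bag has ≥ 4 vertices and tw(G) ≥ 3. Hence tw(G) = 3 exactly.

Treewidth 3.
One such decomposition:
Bags: B1 = {0, 2, 3, 5}  B2 = {0, 1, 2, 5}  B3 = {0, 2, 5, 6}  B4 = {1, 2, 4, 5}
Tree: B1–B2, B1–B3, B2–B4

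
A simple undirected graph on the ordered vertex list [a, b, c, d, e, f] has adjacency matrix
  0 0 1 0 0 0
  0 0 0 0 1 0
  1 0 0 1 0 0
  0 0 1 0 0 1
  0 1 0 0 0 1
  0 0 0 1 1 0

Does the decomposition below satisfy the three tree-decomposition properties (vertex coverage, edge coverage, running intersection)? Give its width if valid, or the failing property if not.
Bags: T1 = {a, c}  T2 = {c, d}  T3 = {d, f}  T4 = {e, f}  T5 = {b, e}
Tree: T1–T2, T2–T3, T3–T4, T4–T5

Checking the three conditions: (i) the bags cover all of {a, b, c, d, e, f}; (ii) for each edge, some bag contains both endpoints; (iii) the bags containing any fixed vertex form a subtree. All hold, so the decomposition is valid with width 2 − 1 = 1.

Yes; width 1.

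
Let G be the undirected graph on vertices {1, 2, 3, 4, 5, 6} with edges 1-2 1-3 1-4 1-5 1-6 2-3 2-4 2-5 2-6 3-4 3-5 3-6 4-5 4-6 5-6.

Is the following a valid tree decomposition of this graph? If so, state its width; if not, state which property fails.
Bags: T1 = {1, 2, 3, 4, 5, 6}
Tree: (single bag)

Checking the three conditions: (i) the bags cover all of {1, 2, 3, 4, 5, 6}; (ii) for each edge, some bag contains both endpoints; (iii) the bags containing any fixed vertex form a subtree. All hold, so the decomposition is valid with width 6 − 1 = 5.

Yes; width 5.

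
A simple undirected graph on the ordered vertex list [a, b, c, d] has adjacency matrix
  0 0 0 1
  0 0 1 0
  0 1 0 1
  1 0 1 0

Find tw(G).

1

A width-1 tree decomposition is:
Bags: B1 = {c, d}  B2 = {a, d}  B3 = {b, c}
Tree: B1–B2, B1–B3
Each bag holds 2 vertices, so the decomposition has width 1, which upper-bounds the treewidth. G has an edge, so its treewidth is at least 1. Hence tw(G) = 1 exactly.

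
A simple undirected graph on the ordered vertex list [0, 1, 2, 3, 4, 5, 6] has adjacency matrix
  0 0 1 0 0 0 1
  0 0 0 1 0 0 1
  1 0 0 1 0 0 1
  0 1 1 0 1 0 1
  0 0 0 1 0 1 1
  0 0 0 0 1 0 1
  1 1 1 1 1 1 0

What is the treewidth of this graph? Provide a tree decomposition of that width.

Treewidth 2.
Bags: B1 = {1, 3, 6}  B2 = {2, 3, 6}  B3 = {0, 2, 6}  B4 = {3, 4, 6}  B5 = {4, 5, 6}
Tree: B1–B2, B2–B3, B2–B4, B4–B5

Each bag holds 3 vertices, so the decomposition has width 2, which upper-bounds the treewidth. For the lower bound, the 3 vertices {0, 2, 6} are pairwise adjacent, and any tree decomposition puts a clique entirely inside one bag — forcing width ≥ 2. Combining the bounds, tw(G) = 2.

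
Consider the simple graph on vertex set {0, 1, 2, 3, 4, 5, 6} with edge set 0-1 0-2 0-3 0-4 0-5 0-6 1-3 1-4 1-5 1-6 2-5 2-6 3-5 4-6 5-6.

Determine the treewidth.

A width-3 tree decomposition is:
Bags: B1 = {0, 1, 4, 6}  B2 = {0, 1, 5, 6}  B3 = {0, 2, 5, 6}  B4 = {0, 1, 3, 5}
Tree: B1–B2, B2–B3, B2–B4
The largest bag has 4 vertices, giving width 3; this decomposition certifies tw(G) ≤ 3. On the other hand G contains the 4-clique {0, 1, 4, 6}. A clique must lie in a single bag of any decomposition, so no decomposition can have width below 3. Therefore the treewidth is 3.

3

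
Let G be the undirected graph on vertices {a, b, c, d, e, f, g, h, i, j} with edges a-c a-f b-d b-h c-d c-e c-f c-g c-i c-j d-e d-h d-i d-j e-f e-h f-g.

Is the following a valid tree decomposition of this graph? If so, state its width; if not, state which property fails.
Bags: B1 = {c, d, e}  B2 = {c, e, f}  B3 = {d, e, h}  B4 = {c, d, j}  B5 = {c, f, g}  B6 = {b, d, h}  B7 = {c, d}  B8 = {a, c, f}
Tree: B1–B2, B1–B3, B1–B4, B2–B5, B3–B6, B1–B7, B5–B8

No — vertex i appears in no bag.

A tree decomposition must satisfy three properties: every vertex lies in some bag; for every edge, both endpoints lie together in some bag; and for every vertex, the bags containing it form a connected subtree. Here vertex i appears in no bag, so the decomposition is invalid.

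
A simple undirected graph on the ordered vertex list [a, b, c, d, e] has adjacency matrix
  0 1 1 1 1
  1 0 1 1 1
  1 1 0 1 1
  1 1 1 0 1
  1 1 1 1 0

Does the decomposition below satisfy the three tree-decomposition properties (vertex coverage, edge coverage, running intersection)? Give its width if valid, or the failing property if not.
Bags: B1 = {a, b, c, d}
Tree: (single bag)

A tree decomposition must satisfy three properties: every vertex lies in some bag; for every edge, both endpoints lie together in some bag; and for every vertex, the bags containing it form a connected subtree. Here vertex e appears in no bag, so the decomposition is invalid.

No — vertex e appears in no bag.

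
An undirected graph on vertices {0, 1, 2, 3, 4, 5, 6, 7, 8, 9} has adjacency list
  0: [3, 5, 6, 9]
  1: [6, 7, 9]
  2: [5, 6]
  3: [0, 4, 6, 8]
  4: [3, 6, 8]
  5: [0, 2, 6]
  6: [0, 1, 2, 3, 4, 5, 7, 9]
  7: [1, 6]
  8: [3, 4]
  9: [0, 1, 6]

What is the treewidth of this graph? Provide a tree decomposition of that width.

Treewidth 2.
One such decomposition:
Bags: B1 = {3, 4, 6}  B2 = {0, 3, 6}  B3 = {3, 4, 8}  B4 = {0, 5, 6}  B5 = {0, 6, 9}  B6 = {1, 6, 9}  B7 = {1, 6, 7}  B8 = {2, 5, 6}
Tree: B1–B2, B1–B3, B2–B4, B2–B5, B5–B6, B6–B7, B4–B8

Every bag has size at most 3, so the width is 3 − 1 = 2 and tw(G) ≤ 2. On the other hand G contains the 3-clique {3, 4, 8}. A clique must lie in a single bag of any decomposition, so no decomposition can have width below 2. Hence tw(G) = 2 exactly.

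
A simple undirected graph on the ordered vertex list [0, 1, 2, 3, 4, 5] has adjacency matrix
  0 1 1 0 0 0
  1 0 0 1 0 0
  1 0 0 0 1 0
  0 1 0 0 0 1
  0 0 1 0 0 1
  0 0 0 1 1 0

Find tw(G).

A width-2 tree decomposition is:
Bags: B1 = {2, 4, 5}  B2 = {0, 2, 5}  B3 = {0, 1, 5}  B4 = {1, 3, 5}
Tree: B1–B2, B2–B3, B3–B4
The largest bag has 3 vertices, giving width 2; this decomposition certifies tw(G) ≤ 2. For the lower bound, G contains the cycle 5–4–2–0–1–3–5, so G is not a forest; only forests have treewidth ≤ 1, hence tw(G) ≥ 2. Therefore the treewidth is 2.

2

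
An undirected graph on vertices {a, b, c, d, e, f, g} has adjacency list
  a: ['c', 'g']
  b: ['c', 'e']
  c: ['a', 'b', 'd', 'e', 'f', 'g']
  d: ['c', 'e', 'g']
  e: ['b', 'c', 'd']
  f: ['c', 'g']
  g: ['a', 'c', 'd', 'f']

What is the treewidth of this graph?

A width-2 tree decomposition is:
Bags: B1 = {c, d, e}  B2 = {b, c, e}  B3 = {c, d, g}  B4 = {a, c, g}  B5 = {c, f, g}
Tree: B1–B2, B1–B3, B3–B4, B3–B5
Every bag has size at most 3, so the width is 3 − 1 = 2 and tw(G) ≤ 2. On the other hand G contains the 3-clique {c, d, g}. A clique must lie in a single bag of any decomposition, so no decomposition can have width below 2. The upper and lower bounds meet at 2, so that is the treewidth.

2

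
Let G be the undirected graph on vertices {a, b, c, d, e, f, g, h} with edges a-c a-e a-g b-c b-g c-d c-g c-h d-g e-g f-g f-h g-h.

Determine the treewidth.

2

A width-2 tree decomposition is:
Bags: B1 = {b, c, g}  B2 = {a, c, g}  B3 = {c, d, g}  B4 = {c, g, h}  B5 = {a, e, g}  B6 = {f, g, h}
Tree: B1–B2, B2–B3, B2–B4, B2–B5, B4–B6
The largest bag has 3 vertices, giving width 2; this decomposition certifies tw(G) ≤ 2. Conversely, {a, e, g} is a clique of size 3, and the vertices of any clique must share a bag in every tree decomposition; so some bag has ≥ 3 vertices and tw(G) ≥ 2. Combining the bounds, tw(G) = 2.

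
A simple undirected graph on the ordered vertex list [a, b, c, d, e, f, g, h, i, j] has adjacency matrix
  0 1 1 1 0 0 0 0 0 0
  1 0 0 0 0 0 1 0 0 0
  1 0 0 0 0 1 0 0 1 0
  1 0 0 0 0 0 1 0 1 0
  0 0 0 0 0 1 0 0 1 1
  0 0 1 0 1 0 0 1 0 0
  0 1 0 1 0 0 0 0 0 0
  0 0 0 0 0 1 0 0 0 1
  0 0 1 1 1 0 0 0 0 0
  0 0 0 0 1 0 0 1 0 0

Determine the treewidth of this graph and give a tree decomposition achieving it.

The largest bag has 3 vertices, giving width 2; this decomposition certifies tw(G) ≤ 2. The edges j–h–f–e–j form a cycle, so G is not a tree and its treewidth is at least 2. Hence tw(G) = 2 exactly.

Treewidth 2.
Bags: B1 = {e, h, j}  B2 = {e, f, h}  B3 = {e, f, i}  B4 = {c, f, i}  B5 = {c, d, i}  B6 = {a, c, d}  B7 = {a, d, g}  B8 = {a, b, g}
Tree: B1–B2, B2–B3, B3–B4, B4–B5, B5–B6, B6–B7, B7–B8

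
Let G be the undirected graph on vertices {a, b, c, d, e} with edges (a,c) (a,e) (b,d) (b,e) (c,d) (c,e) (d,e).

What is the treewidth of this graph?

A width-2 tree decomposition is:
Bags: B1 = {c, d, e}  B2 = {b, d, e}  B3 = {a, c, e}
Tree: B1–B2, B1–B3
Each bag holds 3 vertices, so the decomposition has width 2, which upper-bounds the treewidth. Conversely, {c, d, e} is a clique of size 3, and the vertices of any clique must share a bag in every tree decomposition; so some bag has ≥ 3 vertices and tw(G) ≥ 2. Therefore the treewidth is 2.

2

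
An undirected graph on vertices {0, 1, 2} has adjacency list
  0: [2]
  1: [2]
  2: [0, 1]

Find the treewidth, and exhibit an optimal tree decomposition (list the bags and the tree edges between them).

Treewidth 1.
Bags: B1 = {1, 2}  B2 = {0, 2}
Tree: B1–B2

The largest bag has 2 vertices, giving width 1; this decomposition certifies tw(G) ≤ 1. Since G has at least one edge (e.g. 2–1), it is not an edgeless graph, so tw(G) ≥ 1. Combining the bounds, tw(G) = 1.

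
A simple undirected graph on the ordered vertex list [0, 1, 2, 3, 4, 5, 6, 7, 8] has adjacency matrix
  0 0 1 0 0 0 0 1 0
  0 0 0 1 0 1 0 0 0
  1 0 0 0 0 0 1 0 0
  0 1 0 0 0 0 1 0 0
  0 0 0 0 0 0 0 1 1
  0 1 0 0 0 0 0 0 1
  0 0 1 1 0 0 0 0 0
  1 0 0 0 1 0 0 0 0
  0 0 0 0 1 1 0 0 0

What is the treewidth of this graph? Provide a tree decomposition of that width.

Treewidth 2.
One optimal decomposition is:
Bags: B1 = {4, 7, 8}  B2 = {0, 7, 8}  B3 = {0, 2, 8}  B4 = {2, 6, 8}  B5 = {3, 6, 8}  B6 = {1, 3, 8}  B7 = {1, 5, 8}
Tree: B1–B2, B2–B3, B3–B4, B4–B5, B5–B6, B6–B7

Each bag holds 3 vertices, so the decomposition has width 2, which upper-bounds the treewidth. For the lower bound, G contains the cycle 8–4–7–0–2–6–3–1–5–8, so G is not a forest; only forests have treewidth ≤ 1, hence tw(G) ≥ 2. The upper and lower bounds meet at 2, so that is the treewidth.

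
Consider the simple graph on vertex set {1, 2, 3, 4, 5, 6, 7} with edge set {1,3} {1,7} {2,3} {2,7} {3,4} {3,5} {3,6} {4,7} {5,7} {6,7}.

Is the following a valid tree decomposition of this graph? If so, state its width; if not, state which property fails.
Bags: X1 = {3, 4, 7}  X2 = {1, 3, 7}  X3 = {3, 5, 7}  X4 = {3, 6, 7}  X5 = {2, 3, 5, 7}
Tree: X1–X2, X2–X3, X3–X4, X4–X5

No — bags containing vertex 5 are not connected in the tree.

A tree decomposition must satisfy three properties: every vertex lies in some bag; for every edge, both endpoints lie together in some bag; and for every vertex, the bags containing it form a connected subtree. Here bags containing vertex 5 are not connected in the tree, so the decomposition is invalid.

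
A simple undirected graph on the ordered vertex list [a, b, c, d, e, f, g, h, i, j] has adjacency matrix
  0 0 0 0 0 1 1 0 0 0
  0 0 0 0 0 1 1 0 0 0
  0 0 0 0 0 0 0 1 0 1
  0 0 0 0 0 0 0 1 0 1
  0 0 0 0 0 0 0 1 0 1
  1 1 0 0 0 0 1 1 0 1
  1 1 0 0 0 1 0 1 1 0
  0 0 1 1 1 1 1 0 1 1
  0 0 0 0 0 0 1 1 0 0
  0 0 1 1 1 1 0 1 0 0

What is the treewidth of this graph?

A width-2 tree decomposition is:
Bags: B1 = {e, h, j}  B2 = {f, h, j}  B3 = {f, g, h}  B4 = {d, h, j}  B5 = {g, h, i}  B6 = {c, h, j}  B7 = {b, f, g}  B8 = {a, f, g}
Tree: B1–B2, B2–B3, B2–B4, B3–B5, B1–B6, B3–B7, B3–B8
Every bag has size at most 3, so the width is 3 − 1 = 2 and tw(G) ≤ 2. On the other hand G contains the 3-clique {f, g, h}. A clique must lie in a single bag of any decomposition, so no decomposition can have width below 2. Therefore the treewidth is 2.

2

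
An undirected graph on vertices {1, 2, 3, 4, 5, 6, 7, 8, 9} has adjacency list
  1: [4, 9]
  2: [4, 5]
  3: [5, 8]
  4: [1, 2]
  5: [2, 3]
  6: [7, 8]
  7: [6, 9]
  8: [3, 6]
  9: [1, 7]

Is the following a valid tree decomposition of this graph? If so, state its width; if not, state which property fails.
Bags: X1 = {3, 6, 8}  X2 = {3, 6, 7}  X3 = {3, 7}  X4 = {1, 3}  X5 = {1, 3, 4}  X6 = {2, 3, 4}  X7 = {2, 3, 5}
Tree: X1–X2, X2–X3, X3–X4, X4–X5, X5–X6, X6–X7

No — vertex 9 appears in no bag.

A tree decomposition must satisfy three properties: every vertex lies in some bag; for every edge, both endpoints lie together in some bag; and for every vertex, the bags containing it form a connected subtree. Here vertex 9 appears in no bag, so the decomposition is invalid.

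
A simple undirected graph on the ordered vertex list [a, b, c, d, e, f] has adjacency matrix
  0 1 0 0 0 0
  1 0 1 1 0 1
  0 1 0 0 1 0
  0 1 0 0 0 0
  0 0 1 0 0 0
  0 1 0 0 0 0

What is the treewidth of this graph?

1

A width-1 tree decomposition is:
Bags: B1 = {b, c}  B2 = {a, b}  B3 = {c, e}  B4 = {b, f}  B5 = {b, d}
Tree: B1–B2, B1–B3, B1–B4, B2–B5
Each bag holds 2 vertices, so the decomposition has width 1, which upper-bounds the treewidth. Since G has at least one edge (e.g. b–c), it is not an edgeless graph, so tw(G) ≥ 1. Therefore the treewidth is 1.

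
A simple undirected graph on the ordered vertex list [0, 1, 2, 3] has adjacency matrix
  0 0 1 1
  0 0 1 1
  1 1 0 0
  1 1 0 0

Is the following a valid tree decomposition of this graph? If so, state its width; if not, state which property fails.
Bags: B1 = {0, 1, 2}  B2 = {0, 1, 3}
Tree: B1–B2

Vertex coverage: the bags together contain {0, 1, 2, 3}, the full vertex set. Edge coverage: each edge of G has both endpoints in at least one bag. Running intersection: for every vertex, the bags containing it form a connected subtree. All three properties hold, so this is a valid tree decomposition of width max|bag| − 1 = 2, and hence tw(G) ≤ 2.

Yes; width 2.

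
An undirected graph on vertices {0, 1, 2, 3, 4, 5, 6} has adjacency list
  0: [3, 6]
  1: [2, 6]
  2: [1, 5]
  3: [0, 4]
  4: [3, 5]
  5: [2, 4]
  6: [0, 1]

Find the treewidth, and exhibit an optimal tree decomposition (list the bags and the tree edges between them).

Treewidth 2.
One optimal decomposition is:
Bags: B1 = {2, 4, 5}  B2 = {1, 2, 4}  B3 = {1, 4, 6}  B4 = {0, 4, 6}  B5 = {0, 3, 4}
Tree: B1–B2, B2–B3, B3–B4, B4–B5

Each bag holds 3 vertices, so the decomposition has width 2, which upper-bounds the treewidth. For the lower bound, G contains the cycle 4–5–2–1–6–0–3–4, so G is not a forest; only forests have treewidth ≤ 1, hence tw(G) ≥ 2. The upper and lower bounds meet at 2, so that is the treewidth.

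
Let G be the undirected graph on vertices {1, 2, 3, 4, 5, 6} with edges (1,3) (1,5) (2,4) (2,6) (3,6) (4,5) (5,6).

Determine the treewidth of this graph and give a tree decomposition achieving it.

Treewidth 2.
One optimal decomposition is:
Bags: B1 = {1, 3, 6}  B2 = {1, 5, 6}  B3 = {2, 5, 6}  B4 = {2, 4, 5}
Tree: B1–B2, B2–B3, B3–B4

The largest bag has 3 vertices, giving width 2; this decomposition certifies tw(G) ≤ 2. For the lower bound, G contains the cycle 3–1–5–6–3, so G is not a forest; only forests have treewidth ≤ 1, hence tw(G) ≥ 2. Hence tw(G) = 2 exactly.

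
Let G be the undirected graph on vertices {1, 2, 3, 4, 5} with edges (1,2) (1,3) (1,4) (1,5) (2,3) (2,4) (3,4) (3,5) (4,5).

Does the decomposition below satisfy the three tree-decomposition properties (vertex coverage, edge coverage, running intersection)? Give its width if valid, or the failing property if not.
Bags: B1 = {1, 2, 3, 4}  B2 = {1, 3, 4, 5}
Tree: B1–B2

Yes; width 3.

Every vertex of G appears in some bag (union = {1, 2, 3, 4, 5}); every edge is covered by a bag; and for each vertex v the set of bags containing v is connected in the bag tree. The decomposition is therefore valid. The largest bag has 4 vertices, so the width is 3.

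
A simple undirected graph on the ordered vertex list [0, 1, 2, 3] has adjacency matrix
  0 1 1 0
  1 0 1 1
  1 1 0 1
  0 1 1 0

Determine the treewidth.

2

A width-2 tree decomposition is:
Bags: B1 = {1, 2, 3}  B2 = {0, 1, 2}
Tree: B1–B2
Every bag has size at most 3, so the width is 3 − 1 = 2 and tw(G) ≤ 2. For the lower bound, the 3 vertices {0, 1, 2} are pairwise adjacent, and any tree decomposition puts a clique entirely inside one bag — forcing width ≥ 2. The upper and lower bounds meet at 2, so that is the treewidth.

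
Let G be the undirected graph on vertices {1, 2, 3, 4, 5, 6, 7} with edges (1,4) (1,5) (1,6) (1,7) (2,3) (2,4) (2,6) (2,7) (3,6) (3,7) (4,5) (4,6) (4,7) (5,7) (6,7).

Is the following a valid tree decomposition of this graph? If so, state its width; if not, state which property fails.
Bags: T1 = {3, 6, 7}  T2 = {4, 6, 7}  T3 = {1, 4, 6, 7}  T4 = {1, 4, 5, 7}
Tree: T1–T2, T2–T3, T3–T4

No — vertex 2 appears in no bag.

A tree decomposition must satisfy three properties: every vertex lies in some bag; for every edge, both endpoints lie together in some bag; and for every vertex, the bags containing it form a connected subtree. Here vertex 2 appears in no bag, so the decomposition is invalid.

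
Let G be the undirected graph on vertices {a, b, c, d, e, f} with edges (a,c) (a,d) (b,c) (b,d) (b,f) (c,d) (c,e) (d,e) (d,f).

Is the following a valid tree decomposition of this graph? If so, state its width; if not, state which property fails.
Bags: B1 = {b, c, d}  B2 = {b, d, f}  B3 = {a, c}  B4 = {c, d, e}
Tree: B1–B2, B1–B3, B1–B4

A tree decomposition must satisfy three properties: every vertex lies in some bag; for every edge, both endpoints lie together in some bag; and for every vertex, the bags containing it form a connected subtree. Here edge (d,a) lies in no bag, so the decomposition is invalid.

No — edge (d,a) lies in no bag.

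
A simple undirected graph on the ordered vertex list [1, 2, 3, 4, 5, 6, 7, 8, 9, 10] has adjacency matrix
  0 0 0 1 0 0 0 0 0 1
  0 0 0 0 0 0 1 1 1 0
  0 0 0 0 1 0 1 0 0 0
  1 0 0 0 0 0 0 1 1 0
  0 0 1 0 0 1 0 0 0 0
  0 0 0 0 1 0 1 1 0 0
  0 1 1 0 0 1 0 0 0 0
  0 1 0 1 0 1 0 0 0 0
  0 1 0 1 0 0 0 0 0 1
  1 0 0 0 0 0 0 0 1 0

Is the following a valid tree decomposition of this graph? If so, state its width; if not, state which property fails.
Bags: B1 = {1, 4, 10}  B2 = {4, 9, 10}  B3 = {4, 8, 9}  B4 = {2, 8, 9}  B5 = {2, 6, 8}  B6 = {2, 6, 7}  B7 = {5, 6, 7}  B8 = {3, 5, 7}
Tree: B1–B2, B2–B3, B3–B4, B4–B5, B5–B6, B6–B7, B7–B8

Yes; width 2.

Every vertex of G appears in some bag (union = {1, 2, 3, 4, 5, 6, 7, 8, 9, 10}); every edge is covered by a bag; and for each vertex v the set of bags containing v is connected in the bag tree. The decomposition is therefore valid. The largest bag has 3 vertices, so the width is 2.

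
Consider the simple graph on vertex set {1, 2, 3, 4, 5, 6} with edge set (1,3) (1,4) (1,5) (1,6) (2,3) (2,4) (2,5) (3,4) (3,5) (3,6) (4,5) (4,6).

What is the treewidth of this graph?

A width-3 tree decomposition is:
Bags: B1 = {1, 3, 4, 5}  B2 = {2, 3, 4, 5}  B3 = {1, 3, 4, 6}
Tree: B1–B2, B1–B3
The largest bag has 4 vertices, giving width 3; this decomposition certifies tw(G) ≤ 3. Conversely, {1, 3, 4, 5} is a clique of size 4, and the vertices of any clique must share a bag in every tree decomposition; so some bag has ≥ 4 vertices and tw(G) ≥ 3. Therefore the treewidth is 3.

3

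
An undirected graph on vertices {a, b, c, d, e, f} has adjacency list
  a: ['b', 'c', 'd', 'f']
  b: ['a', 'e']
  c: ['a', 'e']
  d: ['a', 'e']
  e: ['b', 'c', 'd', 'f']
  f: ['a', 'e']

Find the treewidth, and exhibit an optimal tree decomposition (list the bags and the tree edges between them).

Treewidth 2.
One optimal decomposition is:
Bags: B1 = {a, d, e}  B2 = {a, c, e}  B3 = {a, b, e}  B4 = {a, e, f}
Tree: B1–B2, B2–B3, B3–B4

Every bag has size at most 3, so the width is 3 − 1 = 2 and tw(G) ≤ 2. The edges d–a–c–e–d form a cycle, so G is not a tree and its treewidth is at least 2. The upper and lower bounds meet at 2, so that is the treewidth.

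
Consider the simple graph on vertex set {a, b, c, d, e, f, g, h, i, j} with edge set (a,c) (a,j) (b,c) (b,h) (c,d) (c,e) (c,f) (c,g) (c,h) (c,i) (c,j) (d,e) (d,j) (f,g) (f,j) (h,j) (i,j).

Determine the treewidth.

2

A width-2 tree decomposition is:
Bags: B1 = {c, h, j}  B2 = {c, f, j}  B3 = {c, d, j}  B4 = {c, i, j}  B5 = {c, f, g}  B6 = {c, d, e}  B7 = {b, c, h}  B8 = {a, c, j}
Tree: B1–B2, B2–B3, B1–B4, B2–B5, B3–B6, B1–B7, B3–B8
Each bag holds 3 vertices, so the decomposition has width 2, which upper-bounds the treewidth. For the lower bound, the 3 vertices {c, f, g} are pairwise adjacent, and any tree decomposition puts a clique entirely inside one bag — forcing width ≥ 2. Hence tw(G) = 2 exactly.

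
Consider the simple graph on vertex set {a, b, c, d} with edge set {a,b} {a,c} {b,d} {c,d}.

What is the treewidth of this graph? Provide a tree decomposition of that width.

Treewidth 2.
Bags: B1 = {b, c, d}  B2 = {a, b, c}
Tree: B1–B2

Every bag has size at most 3, so the width is 3 − 1 = 2 and tw(G) ≤ 2. For the lower bound, G contains the cycle b–d–c–a–b, so G is not a forest; only forests have treewidth ≤ 1, hence tw(G) ≥ 2. The upper and lower bounds meet at 2, so that is the treewidth.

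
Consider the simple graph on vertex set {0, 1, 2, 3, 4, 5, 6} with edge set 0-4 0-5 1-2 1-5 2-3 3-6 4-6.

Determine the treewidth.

2

A width-2 tree decomposition is:
Bags: B1 = {0, 1, 5}  B2 = {0, 1, 4}  B3 = {1, 4, 6}  B4 = {1, 3, 6}  B5 = {1, 2, 3}
Tree: B1–B2, B2–B3, B3–B4, B4–B5
Every bag has size at most 3, so the width is 3 − 1 = 2 and tw(G) ≤ 2. Since 1–5–0–4–6–3–2–1 is a cycle in G, G is not acyclic. Forests are exactly the graphs of treewidth ≤ 1, so tw(G) ≥ 2. Therefore the treewidth is 2.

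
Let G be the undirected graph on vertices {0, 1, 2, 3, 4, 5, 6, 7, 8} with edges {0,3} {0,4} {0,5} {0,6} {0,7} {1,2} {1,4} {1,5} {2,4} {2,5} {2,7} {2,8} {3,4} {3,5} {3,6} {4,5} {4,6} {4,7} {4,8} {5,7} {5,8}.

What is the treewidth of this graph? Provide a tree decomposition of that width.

Treewidth 3.
Bags: B1 = {0, 4, 5, 7}  B2 = {0, 3, 4, 5}  B3 = {2, 4, 5, 7}  B4 = {2, 4, 5, 8}  B5 = {0, 3, 4, 6}  B6 = {1, 2, 4, 5}
Tree: B1–B2, B1–B3, B3–B4, B2–B5, B3–B6

Each bag holds 4 vertices, so the decomposition has width 3, which upper-bounds the treewidth. On the other hand G contains the 4-clique {0, 3, 4, 5}. A clique must lie in a single bag of any decomposition, so no decomposition can have width below 3. Hence tw(G) = 3 exactly.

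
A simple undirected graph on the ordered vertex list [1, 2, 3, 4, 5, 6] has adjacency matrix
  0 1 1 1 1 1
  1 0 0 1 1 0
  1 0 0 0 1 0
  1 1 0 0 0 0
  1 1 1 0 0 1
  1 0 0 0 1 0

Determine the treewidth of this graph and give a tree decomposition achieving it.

Treewidth 2.
One optimal decomposition is:
Bags: B1 = {1, 2, 5}  B2 = {1, 2, 4}  B3 = {1, 3, 5}  B4 = {1, 5, 6}
Tree: B1–B2, B1–B3, B1–B4

Each bag holds 3 vertices, so the decomposition has width 2, which upper-bounds the treewidth. Conversely, {1, 2, 4} is a clique of size 3, and the vertices of any clique must share a bag in every tree decomposition; so some bag has ≥ 3 vertices and tw(G) ≥ 2. The upper and lower bounds meet at 2, so that is the treewidth.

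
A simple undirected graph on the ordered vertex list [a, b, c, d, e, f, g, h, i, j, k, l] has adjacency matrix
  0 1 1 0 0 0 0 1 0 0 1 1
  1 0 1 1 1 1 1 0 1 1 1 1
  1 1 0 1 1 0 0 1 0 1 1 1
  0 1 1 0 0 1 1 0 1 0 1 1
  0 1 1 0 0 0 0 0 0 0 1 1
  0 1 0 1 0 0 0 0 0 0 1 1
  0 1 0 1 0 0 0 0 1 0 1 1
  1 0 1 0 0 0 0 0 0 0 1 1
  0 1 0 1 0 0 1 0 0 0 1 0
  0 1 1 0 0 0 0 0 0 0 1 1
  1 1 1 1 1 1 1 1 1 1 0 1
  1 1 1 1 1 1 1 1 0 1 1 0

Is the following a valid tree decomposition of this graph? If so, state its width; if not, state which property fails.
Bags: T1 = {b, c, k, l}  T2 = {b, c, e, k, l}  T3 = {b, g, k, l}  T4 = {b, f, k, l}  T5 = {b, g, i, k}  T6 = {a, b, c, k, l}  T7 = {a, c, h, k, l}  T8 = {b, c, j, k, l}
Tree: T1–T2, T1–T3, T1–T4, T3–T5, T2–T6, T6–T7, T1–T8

No — vertex d appears in no bag.

A tree decomposition must satisfy three properties: every vertex lies in some bag; for every edge, both endpoints lie together in some bag; and for every vertex, the bags containing it form a connected subtree. Here vertex d appears in no bag, so the decomposition is invalid.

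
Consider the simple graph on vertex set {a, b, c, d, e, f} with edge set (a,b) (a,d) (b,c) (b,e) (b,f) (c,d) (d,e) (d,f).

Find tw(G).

2

A width-2 tree decomposition is:
Bags: B1 = {b, c, d}  B2 = {b, d, f}  B3 = {a, b, d}  B4 = {b, d, e}
Tree: B1–B2, B2–B3, B3–B4
The largest bag has 3 vertices, giving width 2; this decomposition certifies tw(G) ≤ 2. Since c–b–f–d–c is a cycle in G, G is not acyclic. Forests are exactly the graphs of treewidth ≤ 1, so tw(G) ≥ 2. Hence tw(G) = 2 exactly.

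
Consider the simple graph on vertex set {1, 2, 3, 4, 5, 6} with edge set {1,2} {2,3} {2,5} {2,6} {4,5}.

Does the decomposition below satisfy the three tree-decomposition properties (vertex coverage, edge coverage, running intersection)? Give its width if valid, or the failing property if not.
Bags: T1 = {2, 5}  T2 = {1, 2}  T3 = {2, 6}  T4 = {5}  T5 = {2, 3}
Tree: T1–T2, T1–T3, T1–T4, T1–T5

A tree decomposition must satisfy three properties: every vertex lies in some bag; for every edge, both endpoints lie together in some bag; and for every vertex, the bags containing it form a connected subtree. Here vertex 4 appears in no bag, so the decomposition is invalid.

No — vertex 4 appears in no bag.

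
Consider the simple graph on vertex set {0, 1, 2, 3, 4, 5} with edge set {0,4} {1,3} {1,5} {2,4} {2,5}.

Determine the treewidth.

A width-1 tree decomposition is:
Bags: B1 = {0, 4}  B2 = {2, 4}  B3 = {2, 5}  B4 = {1, 5}  B5 = {1, 3}
Tree: B1–B2, B2–B3, B3–B4, B4–B5
Every bag has size at most 2, so the width is 2 − 1 = 1 and tw(G) ≤ 1. Any graph with an edge has treewidth ≥ 1, and G has the edge 0–4. The upper and lower bounds meet at 1, so that is the treewidth.

1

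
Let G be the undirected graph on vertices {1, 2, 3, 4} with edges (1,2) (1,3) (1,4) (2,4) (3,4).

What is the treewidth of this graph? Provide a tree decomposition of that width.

Every bag has size at most 3, so the width is 3 − 1 = 2 and tw(G) ≤ 2. Conversely, {1, 2, 4} is a clique of size 3, and the vertices of any clique must share a bag in every tree decomposition; so some bag has ≥ 3 vertices and tw(G) ≥ 2. The upper and lower bounds meet at 2, so that is the treewidth.

Treewidth 2.
One optimal decomposition is:
Bags: B1 = {1, 3, 4}  B2 = {1, 2, 4}
Tree: B1–B2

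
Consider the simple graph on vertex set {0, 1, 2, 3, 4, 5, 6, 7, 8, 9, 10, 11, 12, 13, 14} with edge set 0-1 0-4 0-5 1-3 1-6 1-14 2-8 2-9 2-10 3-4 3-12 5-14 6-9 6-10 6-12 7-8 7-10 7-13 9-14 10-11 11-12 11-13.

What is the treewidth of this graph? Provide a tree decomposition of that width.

Treewidth 3.
Bags: B1 = {0, 3, 4, 5}  B2 = {0, 1, 3, 5}  B3 = {1, 3, 5, 14}  B4 = {1, 3, 12, 14}  B5 = {1, 6, 12, 14}  B6 = {6, 9, 12, 14}  B7 = {6, 9, 11, 12}  B8 = {6, 9, 10, 11}  B9 = {2, 9, 10, 11}  B10 = {2, 10, 11, 13}  B11 = {2, 7, 10, 13}  B12 = {2, 7, 8, 13}
Tree: B1–B2, B2–B3, B3–B4, B4–B5, B5–B6, B6–B7, B7–B8, B8–B9, B9–B10, B10–B11, B11–B12

Every bag has size at most 4, so the width is 4 − 1 = 3 and tw(G) ≤ 3. For the lower bound: the 4 vertex sets {0,4,5}, {3}, {1}, {6,9,12,14} are disjoint, each induces a connected subgraph, and every pair is joined by at least one edge of G. Contracting each set to a single vertex therefore yields K_{4} as a minor, and since treewidth is minor-monotone, tw(G) ≥ tw(K_{4}) = 3. Combining the bounds, tw(G) = 3.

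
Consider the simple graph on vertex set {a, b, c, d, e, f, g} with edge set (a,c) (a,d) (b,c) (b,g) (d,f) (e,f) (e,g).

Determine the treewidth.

2

A width-2 tree decomposition is:
Bags: B1 = {b, c, g}  B2 = {a, c, g}  B3 = {a, d, g}  B4 = {d, f, g}  B5 = {e, f, g}
Tree: B1–B2, B2–B3, B3–B4, B4–B5
Every bag has size at most 3, so the width is 3 − 1 = 2 and tw(G) ≤ 2. For the lower bound, G contains the cycle g–b–c–a–d–f–e–g, so G is not a forest; only forests have treewidth ≤ 1, hence tw(G) ≥ 2. Therefore the treewidth is 2.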